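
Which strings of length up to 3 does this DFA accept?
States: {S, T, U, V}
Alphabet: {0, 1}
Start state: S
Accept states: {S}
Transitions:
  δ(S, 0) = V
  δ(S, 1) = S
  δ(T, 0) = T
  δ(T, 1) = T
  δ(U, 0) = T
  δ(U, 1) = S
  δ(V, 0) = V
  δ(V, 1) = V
ε, 1, 11, 111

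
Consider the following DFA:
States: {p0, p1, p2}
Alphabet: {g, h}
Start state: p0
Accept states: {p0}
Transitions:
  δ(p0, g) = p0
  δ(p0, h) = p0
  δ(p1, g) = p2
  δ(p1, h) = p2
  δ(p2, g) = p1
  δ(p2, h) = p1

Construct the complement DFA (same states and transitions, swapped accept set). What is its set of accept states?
Complement accept states = All states \ Original accept states
= {p0, p1, p2} \ {p0}
{p1, p2}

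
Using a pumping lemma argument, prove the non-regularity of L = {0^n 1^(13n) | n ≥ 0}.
Assume L is regular with pumping length p. Idea: pumping the 0-block breaks the 1:13 ratio.
Choose s = 0^p 1^(13p) (length 14p ≥ p). By the pumping lemma, s = xyz with |xy| ≤ p, |y| > 0, so y = 0^k with k ≥ 1. Then xy²z = 0^(p+k) 1^(13p). For this to be in L we would need 13p = 13(p+k), i.e. 13k = 0, contradicting k ≥ 1. So xy²z ∉ L.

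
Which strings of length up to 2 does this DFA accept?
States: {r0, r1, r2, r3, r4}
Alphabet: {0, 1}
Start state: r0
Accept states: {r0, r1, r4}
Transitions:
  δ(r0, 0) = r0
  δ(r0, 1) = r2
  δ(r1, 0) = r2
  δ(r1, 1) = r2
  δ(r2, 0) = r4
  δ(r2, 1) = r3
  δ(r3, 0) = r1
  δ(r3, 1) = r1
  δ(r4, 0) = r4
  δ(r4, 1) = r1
ε, 0, 00, 10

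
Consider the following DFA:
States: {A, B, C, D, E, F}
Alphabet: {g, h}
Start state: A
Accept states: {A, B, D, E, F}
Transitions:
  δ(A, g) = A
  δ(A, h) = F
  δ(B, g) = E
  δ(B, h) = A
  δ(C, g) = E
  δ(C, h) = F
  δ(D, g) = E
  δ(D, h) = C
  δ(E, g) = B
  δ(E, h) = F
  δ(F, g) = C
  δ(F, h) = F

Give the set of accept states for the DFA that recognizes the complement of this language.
Complement accept states = All states \ Original accept states
= {A, B, C, D, E, F} \ {A, B, D, E, F}
{C}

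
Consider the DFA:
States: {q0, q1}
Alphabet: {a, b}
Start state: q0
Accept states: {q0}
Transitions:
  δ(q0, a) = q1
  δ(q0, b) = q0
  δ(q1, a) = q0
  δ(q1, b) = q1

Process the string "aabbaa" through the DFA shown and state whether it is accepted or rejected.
Processing string "aabbaa":
  q0 --a--> q1
  q1 --a--> q0
  q0 --b--> q0
  q0 --b--> q0
  q0 --a--> q1
  q1 --a--> q0
Final state: q0
Accept states: {q0}
Yes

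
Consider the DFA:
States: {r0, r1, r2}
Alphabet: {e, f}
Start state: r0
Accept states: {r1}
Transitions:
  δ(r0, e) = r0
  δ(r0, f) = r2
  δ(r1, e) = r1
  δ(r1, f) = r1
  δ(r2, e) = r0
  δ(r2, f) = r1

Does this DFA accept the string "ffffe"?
Processing string "ffffe":
  r0 --f--> r2
  r2 --f--> r1
  r1 --f--> r1
  r1 --f--> r1
  r1 --e--> r1
Final state: r1
Accept states: {r1}
Yes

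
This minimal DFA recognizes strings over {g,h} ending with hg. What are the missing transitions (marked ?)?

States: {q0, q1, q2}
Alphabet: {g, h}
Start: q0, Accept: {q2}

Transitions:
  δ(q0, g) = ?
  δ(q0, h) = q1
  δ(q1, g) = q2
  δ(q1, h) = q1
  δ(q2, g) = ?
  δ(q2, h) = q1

From the language and accept set, identify what each state tracks — q0: no suffix match; q1: one trailing h; q2: suffix is hg.
Each missing δ(q, a) is the state matching the new tracked value after reading a.
δ(q0, g) = q0; δ(q2, g) = q0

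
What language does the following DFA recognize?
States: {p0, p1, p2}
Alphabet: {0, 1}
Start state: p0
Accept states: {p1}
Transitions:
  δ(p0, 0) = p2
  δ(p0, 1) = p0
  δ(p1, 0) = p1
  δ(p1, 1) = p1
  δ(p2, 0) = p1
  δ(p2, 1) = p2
Testing a few strings:
  '0' → reject
  '1010' → accept
  '00' → accept
  '10' → reject
State roles: p0=zero 0's seen; p1=≥ two 0's seen; p2=one 0 seen
All binary strings containing at least two 0's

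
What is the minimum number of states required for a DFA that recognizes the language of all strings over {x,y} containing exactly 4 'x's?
By Myhill–Nerode, count the distinguishable equivalence classes: 6 classes — having seen 0, 1, …, 4, or >4 copies of 'x'; the count-4 class is the only accepting one and >4 is dead.
6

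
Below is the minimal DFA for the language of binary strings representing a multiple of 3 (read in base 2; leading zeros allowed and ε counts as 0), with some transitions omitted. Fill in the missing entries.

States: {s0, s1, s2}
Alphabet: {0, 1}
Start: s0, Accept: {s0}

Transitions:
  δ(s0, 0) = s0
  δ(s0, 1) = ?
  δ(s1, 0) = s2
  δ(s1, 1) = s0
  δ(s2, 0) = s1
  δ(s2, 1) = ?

From the language and accept set, identify what each state tracks — s0: value ≡ 0 (mod 3); s1: value ≡ 1 (mod 3); s2: value ≡ 2 (mod 3).
Each missing δ(q, a) is the state matching the new tracked value after reading a.
δ(s0, 1) = s1; δ(s2, 1) = s2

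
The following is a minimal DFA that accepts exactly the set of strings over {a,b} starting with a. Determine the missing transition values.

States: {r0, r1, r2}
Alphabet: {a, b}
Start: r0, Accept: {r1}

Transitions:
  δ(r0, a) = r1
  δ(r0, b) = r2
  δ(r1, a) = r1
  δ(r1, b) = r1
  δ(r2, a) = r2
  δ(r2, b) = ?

From the language and accept set, identify what each state tracks — r0: no input read; r1: started with a; r2: started with b (dead).
Each missing δ(q, a) is the state matching the new tracked value after reading a.
δ(r2, b) = r2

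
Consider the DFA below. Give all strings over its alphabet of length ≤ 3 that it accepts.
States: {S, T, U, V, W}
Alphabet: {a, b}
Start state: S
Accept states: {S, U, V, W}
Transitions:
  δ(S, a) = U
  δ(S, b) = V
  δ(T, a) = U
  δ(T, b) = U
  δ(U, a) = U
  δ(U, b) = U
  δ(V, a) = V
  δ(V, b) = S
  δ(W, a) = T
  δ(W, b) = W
ε, a, b, aa, ab, ba, bb, aaa, aab, aba, abb, baa, bab, bba, bbb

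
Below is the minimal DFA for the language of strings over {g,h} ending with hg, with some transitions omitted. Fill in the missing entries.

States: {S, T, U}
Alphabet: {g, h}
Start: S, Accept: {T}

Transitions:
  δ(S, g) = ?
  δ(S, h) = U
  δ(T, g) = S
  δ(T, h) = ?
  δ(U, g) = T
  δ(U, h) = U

From the language and accept set, identify what each state tracks — S: no suffix match; T: suffix is hg; U: one trailing h.
Each missing δ(q, a) is the state matching the new tracked value after reading a.
δ(S, g) = S; δ(T, h) = U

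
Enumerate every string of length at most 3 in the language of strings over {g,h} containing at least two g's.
gg, ggg, ggh, ghg, hgg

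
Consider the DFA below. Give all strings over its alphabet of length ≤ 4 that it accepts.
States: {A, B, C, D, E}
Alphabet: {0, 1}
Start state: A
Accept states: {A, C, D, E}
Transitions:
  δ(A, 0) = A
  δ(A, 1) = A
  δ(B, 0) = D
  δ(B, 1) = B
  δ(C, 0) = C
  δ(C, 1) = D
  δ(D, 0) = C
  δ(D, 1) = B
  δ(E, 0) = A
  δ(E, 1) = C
ε, 0, 1, 00, 01, 10, 11, 000, 001, 010, 011, 100, 101, 110, 111, 0000, 0001, 0010, 0011, 0100, 0101, 0110, 0111, 1000, 1001, 1010, 1011, 1100, 1101, 1110, 1111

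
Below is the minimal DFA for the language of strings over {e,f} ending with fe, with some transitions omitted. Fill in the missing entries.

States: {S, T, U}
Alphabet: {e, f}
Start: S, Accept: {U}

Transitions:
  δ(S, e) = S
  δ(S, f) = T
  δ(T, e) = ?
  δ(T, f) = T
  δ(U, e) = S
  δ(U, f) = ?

From the language and accept set, identify what each state tracks — S: no suffix match; T: one trailing f; U: suffix is fe.
Each missing δ(q, a) is the state matching the new tracked value after reading a.
δ(T, e) = U; δ(U, f) = T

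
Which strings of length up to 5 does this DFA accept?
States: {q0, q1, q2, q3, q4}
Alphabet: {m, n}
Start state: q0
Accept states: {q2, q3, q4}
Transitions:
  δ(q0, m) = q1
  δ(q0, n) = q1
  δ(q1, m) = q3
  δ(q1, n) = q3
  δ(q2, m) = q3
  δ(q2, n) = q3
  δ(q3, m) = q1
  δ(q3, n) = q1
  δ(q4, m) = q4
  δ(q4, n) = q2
mm, mn, nm, nn, mmmm, mmmn, mmnm, mmnn, mnmm, mnmn, mnnm, mnnn, nmmm, nmmn, nmnm, nmnn, nnmm, nnmn, nnnm, nnnn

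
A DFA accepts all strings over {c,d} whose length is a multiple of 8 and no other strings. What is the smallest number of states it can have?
By Myhill–Nerode, count the distinguishable equivalence classes: 8 classes — one per residue of the length mod 8; class i is distinguished from class j by any string of length (8 − i) mod 8.
8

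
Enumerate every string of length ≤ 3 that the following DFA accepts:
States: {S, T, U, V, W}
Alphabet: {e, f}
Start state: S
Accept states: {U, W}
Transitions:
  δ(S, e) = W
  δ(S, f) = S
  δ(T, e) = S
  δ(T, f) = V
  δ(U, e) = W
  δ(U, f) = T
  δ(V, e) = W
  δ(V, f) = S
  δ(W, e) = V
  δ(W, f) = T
e, fe, eee, ffe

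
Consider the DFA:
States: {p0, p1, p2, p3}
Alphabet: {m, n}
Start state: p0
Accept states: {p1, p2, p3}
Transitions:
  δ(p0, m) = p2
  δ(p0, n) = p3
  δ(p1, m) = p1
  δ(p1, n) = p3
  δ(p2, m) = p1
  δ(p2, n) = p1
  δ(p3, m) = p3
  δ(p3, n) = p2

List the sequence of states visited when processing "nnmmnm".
read 'n': p0 → p3
  read 'n': p3 → p2
  read 'm': p2 → p1
  read 'm': p1 → p1
  read 'n': p1 → p3
  read 'm': p3 → p3
p0 -> p3 -> p2 -> p1 -> p1 -> p3 -> p3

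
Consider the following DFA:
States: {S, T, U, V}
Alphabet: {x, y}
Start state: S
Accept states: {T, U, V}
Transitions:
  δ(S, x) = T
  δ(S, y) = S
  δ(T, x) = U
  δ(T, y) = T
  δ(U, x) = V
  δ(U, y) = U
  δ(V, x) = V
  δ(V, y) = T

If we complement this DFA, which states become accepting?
Complement accept states = All states \ Original accept states
= {S, T, U, V} \ {T, U, V}
{S}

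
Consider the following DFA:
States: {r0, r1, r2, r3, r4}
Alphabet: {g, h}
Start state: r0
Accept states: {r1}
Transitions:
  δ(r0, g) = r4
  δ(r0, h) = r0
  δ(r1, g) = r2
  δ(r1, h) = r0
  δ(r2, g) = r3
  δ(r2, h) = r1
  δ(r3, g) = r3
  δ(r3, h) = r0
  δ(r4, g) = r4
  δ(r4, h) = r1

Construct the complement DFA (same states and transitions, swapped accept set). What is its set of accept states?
Complement accept states = All states \ Original accept states
= {r0, r1, r2, r3, r4} \ {r1}
{r0, r2, r3, r4}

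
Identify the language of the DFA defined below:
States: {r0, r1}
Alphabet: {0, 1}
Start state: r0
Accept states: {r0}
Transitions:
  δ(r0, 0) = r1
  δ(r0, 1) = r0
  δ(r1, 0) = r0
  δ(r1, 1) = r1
Testing a few strings:
  '001' → accept
  '01' → reject
  '0' → reject
  '10' → reject
State roles: r0=even number of 0's so far; r1=odd number of 0's so far
All binary strings with an even number of 0's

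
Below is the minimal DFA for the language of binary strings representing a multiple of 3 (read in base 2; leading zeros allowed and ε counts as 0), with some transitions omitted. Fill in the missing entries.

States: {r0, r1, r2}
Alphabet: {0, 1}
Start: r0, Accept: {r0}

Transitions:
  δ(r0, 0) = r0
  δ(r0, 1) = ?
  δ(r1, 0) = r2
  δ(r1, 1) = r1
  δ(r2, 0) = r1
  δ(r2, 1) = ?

From the language and accept set, identify what each state tracks — r0: value ≡ 0 (mod 3); r1: value ≡ 2 (mod 3); r2: value ≡ 1 (mod 3).
Each missing δ(q, a) is the state matching the new tracked value after reading a.
δ(r0, 1) = r2; δ(r2, 1) = r0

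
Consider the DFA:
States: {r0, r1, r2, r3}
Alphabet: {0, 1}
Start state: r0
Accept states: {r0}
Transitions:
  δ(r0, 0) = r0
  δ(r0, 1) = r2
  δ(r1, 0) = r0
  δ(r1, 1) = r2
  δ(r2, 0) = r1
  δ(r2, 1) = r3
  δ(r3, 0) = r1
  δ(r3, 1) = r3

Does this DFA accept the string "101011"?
Processing string "101011":
  r0 --1--> r2
  r2 --0--> r1
  r1 --1--> r2
  r2 --0--> r1
  r1 --1--> r2
  r2 --1--> r3
Final state: r3
Accept states: {r0}
No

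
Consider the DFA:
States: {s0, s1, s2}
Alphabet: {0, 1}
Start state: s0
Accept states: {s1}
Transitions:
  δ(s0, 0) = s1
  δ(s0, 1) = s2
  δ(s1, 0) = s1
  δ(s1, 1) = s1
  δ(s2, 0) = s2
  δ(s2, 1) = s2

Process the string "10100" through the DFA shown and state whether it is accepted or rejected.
Processing string "10100":
  s0 --1--> s2
  s2 --0--> s2
  s2 --1--> s2
  s2 --0--> s2
  s2 --0--> s2
Final state: s2
Accept states: {s1}
No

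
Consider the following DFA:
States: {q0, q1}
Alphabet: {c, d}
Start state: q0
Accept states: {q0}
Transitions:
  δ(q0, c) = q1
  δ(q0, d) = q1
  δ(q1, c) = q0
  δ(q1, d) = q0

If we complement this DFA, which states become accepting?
Complement accept states = All states \ Original accept states
= {q0, q1} \ {q0}
{q1}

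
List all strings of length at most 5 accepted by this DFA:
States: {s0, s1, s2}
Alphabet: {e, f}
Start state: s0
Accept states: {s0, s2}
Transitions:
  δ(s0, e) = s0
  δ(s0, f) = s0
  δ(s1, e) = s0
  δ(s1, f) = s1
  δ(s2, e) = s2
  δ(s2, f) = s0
ε, e, f, ee, ef, fe, ff, eee, eef, efe, eff, fee, fef, ffe, fff, eeee, eeef, eefe, eeff, efee, efef, effe, efff, feee, feef, fefe, feff, ffee, ffef, fffe, ffff, eeeee, eeeef, eeefe, eeeff, eefee, eefef, eeffe, eefff, efeee, efeef, efefe, efeff, effee, effef, efffe, effff, feeee, feeef, feefe, feeff, fefee, fefef, feffe, fefff, ffeee, ffeef, ffefe, ffeff, fffee, fffef, ffffe, fffff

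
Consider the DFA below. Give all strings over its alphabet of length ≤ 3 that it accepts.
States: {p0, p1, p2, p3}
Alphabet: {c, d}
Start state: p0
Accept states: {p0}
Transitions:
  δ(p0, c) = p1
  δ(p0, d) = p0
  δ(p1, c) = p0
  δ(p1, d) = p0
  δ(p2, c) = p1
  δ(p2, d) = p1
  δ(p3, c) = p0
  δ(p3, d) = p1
ε, d, cc, cd, dd, ccd, cdd, dcc, dcd, ddd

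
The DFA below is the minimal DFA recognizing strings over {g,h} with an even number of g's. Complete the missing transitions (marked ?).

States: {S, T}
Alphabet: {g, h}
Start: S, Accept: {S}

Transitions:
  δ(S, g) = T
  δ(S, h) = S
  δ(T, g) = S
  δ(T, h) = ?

From the language and accept set, identify what each state tracks — S: even number of g's so far; T: odd number of g's so far.
Each missing δ(q, a) is the state matching the new tracked value after reading a.
δ(T, h) = T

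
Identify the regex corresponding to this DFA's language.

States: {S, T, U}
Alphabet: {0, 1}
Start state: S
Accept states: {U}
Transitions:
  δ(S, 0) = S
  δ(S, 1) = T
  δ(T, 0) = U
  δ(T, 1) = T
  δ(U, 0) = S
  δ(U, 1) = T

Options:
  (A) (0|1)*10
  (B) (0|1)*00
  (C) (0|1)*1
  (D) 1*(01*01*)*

Check each option against the DFA on short strings; one disagreement eliminates an option:
  (A) (0|1)*10: agrees with the DFA on every string of length ≤ 6
  (B) (0|1)*00: on '00' the DFA goes S → S → S and rejects (S ∉ Accept), but the regex matches it → eliminate
  (C) (0|1)*1: on '1' the DFA goes S → T and rejects (T ∉ Accept), but the regex matches it → eliminate
  (D) 1*(01*01*)*: on ε the DFA stays in S and rejects (S ∉ Accept), but the regex matches it → eliminate
Only (A) is consistent with the DFA.
(A) (0|1)*10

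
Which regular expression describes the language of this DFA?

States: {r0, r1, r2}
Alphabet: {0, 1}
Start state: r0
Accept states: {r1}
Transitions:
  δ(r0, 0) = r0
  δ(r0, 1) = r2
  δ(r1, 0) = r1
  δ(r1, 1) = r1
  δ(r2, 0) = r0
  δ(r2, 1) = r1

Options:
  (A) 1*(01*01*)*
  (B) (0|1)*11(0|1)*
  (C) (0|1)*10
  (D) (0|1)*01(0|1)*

Check each option against the DFA on short strings; one disagreement eliminates an option:
  (A) 1*(01*01*)*: on ε the DFA stays in r0 and rejects (r0 ∉ Accept), but the regex matches it → eliminate
  (B) (0|1)*11(0|1)*: agrees with the DFA on every string of length ≤ 6
  (C) (0|1)*10: on '10' the DFA goes r0 → r2 → r0 and rejects (r0 ∉ Accept), but the regex matches it → eliminate
  (D) (0|1)*01(0|1)*: on '01' the DFA goes r0 → r0 → r2 and rejects (r2 ∉ Accept), but the regex matches it → eliminate
Only (B) is consistent with the DFA.
(B) (0|1)*11(0|1)*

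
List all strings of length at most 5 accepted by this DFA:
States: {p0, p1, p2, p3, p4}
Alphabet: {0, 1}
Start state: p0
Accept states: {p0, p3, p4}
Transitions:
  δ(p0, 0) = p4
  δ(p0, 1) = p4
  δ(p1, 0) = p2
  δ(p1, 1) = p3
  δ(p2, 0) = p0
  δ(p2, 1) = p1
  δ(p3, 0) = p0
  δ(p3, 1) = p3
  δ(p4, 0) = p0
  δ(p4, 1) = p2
ε, 0, 1, 00, 10, 000, 001, 010, 100, 101, 110, 0000, 0010, 0100, 0101, 0111, 1000, 1010, 1100, 1101, 1111, 00000, 00001, 00010, 00100, 00101, 00110, 01000, 01010, 01100, 01110, 01111, 10000, 10001, 10010, 10100, 10101, 10110, 11000, 11010, 11100, 11110, 11111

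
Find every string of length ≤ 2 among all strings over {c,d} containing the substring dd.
dd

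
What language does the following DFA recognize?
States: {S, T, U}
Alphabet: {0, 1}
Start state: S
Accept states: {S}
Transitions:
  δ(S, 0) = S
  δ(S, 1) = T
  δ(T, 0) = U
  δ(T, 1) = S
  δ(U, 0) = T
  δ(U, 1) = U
Testing a few strings:
  '1' → reject
  '101' → reject
  '0' → accept
  '0001' → reject
State roles: S=value ≡ 0 (mod 3); T=value ≡ 1 (mod 3); U=value ≡ 2 (mod 3)
All binary strings representing a multiple of 3 (read in base 2; leading zeros allowed and ε counts as 0)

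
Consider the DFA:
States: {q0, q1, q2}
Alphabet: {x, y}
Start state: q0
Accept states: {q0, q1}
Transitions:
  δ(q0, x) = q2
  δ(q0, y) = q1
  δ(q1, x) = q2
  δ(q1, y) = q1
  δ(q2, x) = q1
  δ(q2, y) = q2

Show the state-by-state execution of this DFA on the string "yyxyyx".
read 'y': q0 → q1
  read 'y': q1 → q1
  read 'x': q1 → q2
  read 'y': q2 → q2
  read 'y': q2 → q2
  read 'x': q2 → q1
q0 -> q1 -> q1 -> q2 -> q2 -> q2 -> q1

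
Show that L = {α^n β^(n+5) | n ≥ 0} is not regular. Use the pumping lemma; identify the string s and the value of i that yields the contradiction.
Assume L is regular with pumping length p. Idea: pumping the α-block breaks the fixed offset of 5.
Choose s = α^p β^(p+5) ∈ L. By the pumping lemma, s = xyz with |xy| ≤ p, |y| > 0, so y = α^k with k ≥ 1. Then xy²z = α^(p+k) β^(p+5). For this to be in L we would need p+5 = (p+k)+5, i.e. k = 0, contradicting k ≥ 1. So xy²z ∉ L.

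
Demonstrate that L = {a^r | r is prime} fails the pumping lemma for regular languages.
Assume L is regular with pumping length p. Idea: pumping by a suitable count produces a composite length.
Let q be a prime with q ≥ p and choose s = a^q ∈ L. By the pumping lemma, s = xyz with |xy| ≤ p, |y| = k ≥ 1. Take i = q+1: |xy^(q+1)z| = q + q·k = q(1+k). Since q ≥ 2 and 1+k ≥ 2, q(1+k) is composite, so xy^(q+1)z ∉ L.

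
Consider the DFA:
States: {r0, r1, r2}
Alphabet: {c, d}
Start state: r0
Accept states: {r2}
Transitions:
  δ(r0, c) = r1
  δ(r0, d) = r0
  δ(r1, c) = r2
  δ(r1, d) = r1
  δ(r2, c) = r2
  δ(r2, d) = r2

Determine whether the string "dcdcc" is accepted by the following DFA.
Processing string "dcdcc":
  r0 --d--> r0
  r0 --c--> r1
  r1 --d--> r1
  r1 --c--> r2
  r2 --c--> r2
Final state: r2
Accept states: {r2}
Yes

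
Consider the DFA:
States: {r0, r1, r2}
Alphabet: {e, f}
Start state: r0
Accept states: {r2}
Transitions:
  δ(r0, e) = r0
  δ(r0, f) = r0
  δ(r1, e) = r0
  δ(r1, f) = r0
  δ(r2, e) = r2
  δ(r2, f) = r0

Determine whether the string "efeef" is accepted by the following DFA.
Processing string "efeef":
  r0 --e--> r0
  r0 --f--> r0
  r0 --e--> r0
  r0 --e--> r0
  r0 --f--> r0
Final state: r0
Accept states: {r2}
No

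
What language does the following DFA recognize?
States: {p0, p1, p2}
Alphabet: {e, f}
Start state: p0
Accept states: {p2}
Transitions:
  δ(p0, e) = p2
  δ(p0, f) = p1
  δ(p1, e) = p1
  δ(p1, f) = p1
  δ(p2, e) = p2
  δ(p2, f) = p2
Testing a few strings:
  'eef' → accept
  'ee' → accept
  'ffe' → reject
  'fe' → reject
State roles: p0=no input read; p1=started with f (dead); p2=started with e
All strings over {e,f} starting with e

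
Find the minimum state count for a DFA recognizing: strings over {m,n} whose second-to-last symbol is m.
By Myhill–Nerode, count the distinguishable equivalence classes: 2^2 = 4 classes — the DFA must remember the last 2 symbols read; every pair of distinct length-2 suffixes is distinguishable by some continuation.
4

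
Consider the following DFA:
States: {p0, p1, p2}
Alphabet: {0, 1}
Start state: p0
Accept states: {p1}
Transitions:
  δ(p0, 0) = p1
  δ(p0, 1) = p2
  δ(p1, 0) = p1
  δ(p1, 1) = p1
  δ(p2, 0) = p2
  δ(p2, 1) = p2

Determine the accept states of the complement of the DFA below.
Complement accept states = All states \ Original accept states
= {p0, p1, p2} \ {p1}
{p0, p2}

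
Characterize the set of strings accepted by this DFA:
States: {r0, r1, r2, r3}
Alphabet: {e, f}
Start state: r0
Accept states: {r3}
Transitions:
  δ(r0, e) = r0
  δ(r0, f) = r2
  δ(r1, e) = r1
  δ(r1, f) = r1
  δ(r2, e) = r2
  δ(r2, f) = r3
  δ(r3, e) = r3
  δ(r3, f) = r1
Testing a few strings:
  'f' → reject
  'effe' → accept
  'fe' → reject
  'ffff' → reject
State roles: r0=zero f's; r1=≥ three f's (dead); r2=one f; r3=two f's
All strings over {e,f} containing exactly two f's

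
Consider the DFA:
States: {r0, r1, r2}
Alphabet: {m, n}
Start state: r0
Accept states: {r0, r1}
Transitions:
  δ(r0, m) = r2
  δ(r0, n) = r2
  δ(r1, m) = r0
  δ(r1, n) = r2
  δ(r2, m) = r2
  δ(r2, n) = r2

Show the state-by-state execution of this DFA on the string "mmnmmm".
read 'm': r0 → r2
  read 'm': r2 → r2
  read 'n': r2 → r2
  read 'm': r2 → r2
  read 'm': r2 → r2
  read 'm': r2 → r2
r0 -> r2 -> r2 -> r2 -> r2 -> r2 -> r2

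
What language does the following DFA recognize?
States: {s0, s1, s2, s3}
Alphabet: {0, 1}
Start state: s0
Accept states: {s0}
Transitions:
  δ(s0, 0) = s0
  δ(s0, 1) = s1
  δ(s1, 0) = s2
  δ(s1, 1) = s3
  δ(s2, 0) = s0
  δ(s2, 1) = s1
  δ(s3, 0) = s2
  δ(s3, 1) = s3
Testing a few strings:
  '1' → reject
  '00' → accept
  '0' → accept
  '11' → reject
State roles: s0=value ≡ 0 (mod 4); s1=value ≡ 1 (mod 4); s2=value ≡ 2 (mod 4); s3=value ≡ 3 (mod 4)
All binary strings representing a multiple of 4 (read in base 2; leading zeros allowed and ε counts as 0)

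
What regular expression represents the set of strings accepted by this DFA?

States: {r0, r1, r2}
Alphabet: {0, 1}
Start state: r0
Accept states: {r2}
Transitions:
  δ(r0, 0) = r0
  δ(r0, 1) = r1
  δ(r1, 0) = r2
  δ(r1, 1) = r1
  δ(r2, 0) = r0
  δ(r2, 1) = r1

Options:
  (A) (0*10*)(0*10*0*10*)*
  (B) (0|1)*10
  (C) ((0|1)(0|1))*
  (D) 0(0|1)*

Check each option against the DFA on short strings; one disagreement eliminates an option:
  (A) (0*10*)(0*10*0*10*)*: on '1' the DFA goes r0 → r1 and rejects (r1 ∉ Accept), but the regex matches it → eliminate
  (B) (0|1)*10: agrees with the DFA on every string of length ≤ 6
  (C) ((0|1)(0|1))*: on ε the DFA stays in r0 and rejects (r0 ∉ Accept), but the regex matches it → eliminate
  (D) 0(0|1)*: on '0' the DFA goes r0 → r0 and rejects (r0 ∉ Accept), but the regex matches it → eliminate
Only (B) is consistent with the DFA.
(B) (0|1)*10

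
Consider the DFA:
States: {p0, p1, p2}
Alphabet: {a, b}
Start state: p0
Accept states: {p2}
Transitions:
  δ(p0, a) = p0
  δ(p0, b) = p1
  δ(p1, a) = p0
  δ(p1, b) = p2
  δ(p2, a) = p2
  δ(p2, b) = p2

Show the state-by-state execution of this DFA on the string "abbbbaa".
read 'a': p0 → p0
  read 'b': p0 → p1
  read 'b': p1 → p2
  read 'b': p2 → p2
  read 'b': p2 → p2
  read 'a': p2 → p2
  read 'a': p2 → p2
p0 -> p0 -> p1 -> p2 -> p2 -> p2 -> p2 -> p2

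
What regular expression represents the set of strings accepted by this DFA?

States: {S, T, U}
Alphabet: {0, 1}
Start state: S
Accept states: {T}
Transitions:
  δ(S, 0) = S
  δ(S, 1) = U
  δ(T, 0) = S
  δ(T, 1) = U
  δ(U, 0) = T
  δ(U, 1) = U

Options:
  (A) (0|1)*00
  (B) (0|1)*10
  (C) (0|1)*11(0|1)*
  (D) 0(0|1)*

Check each option against the DFA on short strings; one disagreement eliminates an option:
  (A) (0|1)*00: on '00' the DFA goes S → S → S and rejects (S ∉ Accept), but the regex matches it → eliminate
  (B) (0|1)*10: agrees with the DFA on every string of length ≤ 6
  (C) (0|1)*11(0|1)*: on '10' the DFA goes S → U → T and accepts (T ∈ Accept), but the regex does not match it → eliminate
  (D) 0(0|1)*: on '0' the DFA goes S → S and rejects (S ∉ Accept), but the regex matches it → eliminate
Only (B) is consistent with the DFA.
(B) (0|1)*10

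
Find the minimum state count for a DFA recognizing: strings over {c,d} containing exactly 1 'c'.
By Myhill–Nerode, count the distinguishable equivalence classes: 3 classes — having seen 0, 1, or >1 copies of 'c'; the count-1 class is the only accepting one and >1 is dead.
3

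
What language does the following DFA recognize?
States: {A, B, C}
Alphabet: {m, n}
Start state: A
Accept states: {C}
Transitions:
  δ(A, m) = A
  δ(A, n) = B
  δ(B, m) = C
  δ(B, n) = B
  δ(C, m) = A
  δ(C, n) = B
Testing a few strings:
  'mnm' → accept
  'n' → reject
  'mnn' → reject
  'nnnm' → accept
State roles: A=no suffix match; B=one trailing n; C=suffix is nm
All strings over {m,n} ending with nm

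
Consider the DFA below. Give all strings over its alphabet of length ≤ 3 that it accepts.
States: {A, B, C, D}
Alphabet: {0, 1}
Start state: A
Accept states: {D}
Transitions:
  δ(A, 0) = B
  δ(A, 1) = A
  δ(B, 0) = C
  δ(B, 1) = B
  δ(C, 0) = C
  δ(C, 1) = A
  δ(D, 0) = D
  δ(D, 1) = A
None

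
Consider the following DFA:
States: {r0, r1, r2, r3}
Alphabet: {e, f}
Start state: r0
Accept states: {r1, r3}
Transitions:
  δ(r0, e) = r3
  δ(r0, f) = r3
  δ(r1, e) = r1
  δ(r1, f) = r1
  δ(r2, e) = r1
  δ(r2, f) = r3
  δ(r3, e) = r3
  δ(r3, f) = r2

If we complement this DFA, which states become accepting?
Complement accept states = All states \ Original accept states
= {r0, r1, r2, r3} \ {r1, r3}
{r0, r2}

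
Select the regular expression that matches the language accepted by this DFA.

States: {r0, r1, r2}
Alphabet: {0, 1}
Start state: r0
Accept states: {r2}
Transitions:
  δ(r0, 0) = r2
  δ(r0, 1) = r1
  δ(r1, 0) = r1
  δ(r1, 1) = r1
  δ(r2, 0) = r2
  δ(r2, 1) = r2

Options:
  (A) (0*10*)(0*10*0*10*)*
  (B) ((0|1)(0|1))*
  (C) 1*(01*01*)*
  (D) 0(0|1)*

Check each option against the DFA on short strings; one disagreement eliminates an option:
  (A) (0*10*)(0*10*0*10*)*: on '0' the DFA goes r0 → r2 and accepts (r2 ∈ Accept), but the regex does not match it → eliminate
  (B) ((0|1)(0|1))*: on ε the DFA stays in r0 and rejects (r0 ∉ Accept), but the regex matches it → eliminate
  (C) 1*(01*01*)*: on ε the DFA stays in r0 and rejects (r0 ∉ Accept), but the regex matches it → eliminate
  (D) 0(0|1)*: agrees with the DFA on every string of length ≤ 6
Only (D) is consistent with the DFA.
(D) 0(0|1)*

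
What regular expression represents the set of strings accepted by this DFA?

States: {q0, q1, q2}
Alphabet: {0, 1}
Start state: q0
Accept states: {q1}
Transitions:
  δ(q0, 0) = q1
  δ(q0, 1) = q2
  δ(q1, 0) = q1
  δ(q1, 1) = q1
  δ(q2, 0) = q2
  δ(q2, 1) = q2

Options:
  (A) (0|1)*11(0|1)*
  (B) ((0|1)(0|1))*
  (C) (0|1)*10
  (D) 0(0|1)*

Check each option against the DFA on short strings; one disagreement eliminates an option:
  (A) (0|1)*11(0|1)*: on '0' the DFA goes q0 → q1 and accepts (q1 ∈ Accept), but the regex does not match it → eliminate
  (B) ((0|1)(0|1))*: on ε the DFA stays in q0 and rejects (q0 ∉ Accept), but the regex matches it → eliminate
  (C) (0|1)*10: on '0' the DFA goes q0 → q1 and accepts (q1 ∈ Accept), but the regex does not match it → eliminate
  (D) 0(0|1)*: agrees with the DFA on every string of length ≤ 6
Only (D) is consistent with the DFA.
(D) 0(0|1)*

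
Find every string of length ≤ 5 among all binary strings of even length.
ε, 00, 01, 10, 11, 0000, 0001, 0010, 0011, 0100, 0101, 0110, 0111, 1000, 1001, 1010, 1011, 1100, 1101, 1110, 1111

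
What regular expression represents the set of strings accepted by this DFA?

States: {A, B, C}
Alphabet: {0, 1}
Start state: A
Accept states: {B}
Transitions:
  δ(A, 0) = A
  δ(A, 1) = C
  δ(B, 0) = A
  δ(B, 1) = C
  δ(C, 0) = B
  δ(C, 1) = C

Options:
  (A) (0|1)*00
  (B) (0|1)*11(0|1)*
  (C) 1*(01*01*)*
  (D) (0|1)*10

Check each option against the DFA on short strings; one disagreement eliminates an option:
  (A) (0|1)*00: on '00' the DFA goes A → A → A and rejects (A ∉ Accept), but the regex matches it → eliminate
  (B) (0|1)*11(0|1)*: on '10' the DFA goes A → C → B and accepts (B ∈ Accept), but the regex does not match it → eliminate
  (C) 1*(01*01*)*: on ε the DFA stays in A and rejects (A ∉ Accept), but the regex matches it → eliminate
  (D) (0|1)*10: agrees with the DFA on every string of length ≤ 6
Only (D) is consistent with the DFA.
(D) (0|1)*10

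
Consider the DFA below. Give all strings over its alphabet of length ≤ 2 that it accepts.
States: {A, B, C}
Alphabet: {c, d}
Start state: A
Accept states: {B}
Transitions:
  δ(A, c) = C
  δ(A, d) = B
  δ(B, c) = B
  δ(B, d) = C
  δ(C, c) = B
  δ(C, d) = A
d, cc, dc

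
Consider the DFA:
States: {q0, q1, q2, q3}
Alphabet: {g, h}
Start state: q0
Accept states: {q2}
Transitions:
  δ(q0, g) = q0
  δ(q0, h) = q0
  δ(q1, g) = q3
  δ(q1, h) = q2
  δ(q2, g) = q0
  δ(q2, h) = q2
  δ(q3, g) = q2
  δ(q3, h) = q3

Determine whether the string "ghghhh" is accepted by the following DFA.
Processing string "ghghhh":
  q0 --g--> q0
  q0 --h--> q0
  q0 --g--> q0
  q0 --h--> q0
  q0 --h--> q0
  q0 --h--> q0
Final state: q0
Accept states: {q2}
No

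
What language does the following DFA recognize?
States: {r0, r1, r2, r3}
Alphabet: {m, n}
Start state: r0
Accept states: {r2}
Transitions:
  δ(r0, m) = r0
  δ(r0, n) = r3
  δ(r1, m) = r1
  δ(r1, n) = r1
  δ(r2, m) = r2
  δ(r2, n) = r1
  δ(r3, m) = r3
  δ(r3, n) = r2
Testing a few strings:
  'mn' → reject
  'nmnn' → reject
  'nmnm' → accept
  'm' → reject
State roles: r0=zero n's; r1=≥ three n's (dead); r2=two n's; r3=one n
All strings over {m,n} containing exactly two n's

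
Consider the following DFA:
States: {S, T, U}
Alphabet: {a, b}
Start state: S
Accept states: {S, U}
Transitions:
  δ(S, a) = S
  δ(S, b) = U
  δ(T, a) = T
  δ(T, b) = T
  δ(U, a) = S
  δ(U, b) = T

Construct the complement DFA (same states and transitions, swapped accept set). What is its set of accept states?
Complement accept states = All states \ Original accept states
= {S, T, U} \ {S, U}
{T}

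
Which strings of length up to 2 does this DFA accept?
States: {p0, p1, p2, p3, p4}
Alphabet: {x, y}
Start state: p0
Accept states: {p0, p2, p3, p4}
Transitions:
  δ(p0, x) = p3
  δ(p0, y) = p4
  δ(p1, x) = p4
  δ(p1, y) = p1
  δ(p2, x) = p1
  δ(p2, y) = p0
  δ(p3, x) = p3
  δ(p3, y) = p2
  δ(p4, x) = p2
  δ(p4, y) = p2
ε, x, y, xx, xy, yx, yy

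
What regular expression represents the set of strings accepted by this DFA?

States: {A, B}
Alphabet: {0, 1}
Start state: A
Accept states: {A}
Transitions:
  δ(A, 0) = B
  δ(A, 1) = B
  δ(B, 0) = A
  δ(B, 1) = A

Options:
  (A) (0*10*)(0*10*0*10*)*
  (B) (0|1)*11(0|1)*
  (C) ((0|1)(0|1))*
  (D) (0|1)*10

Check each option against the DFA on short strings; one disagreement eliminates an option:
  (A) (0*10*)(0*10*0*10*)*: on ε the DFA stays in A and accepts (A ∈ Accept), but the regex does not match it → eliminate
  (B) (0|1)*11(0|1)*: on ε the DFA stays in A and accepts (A ∈ Accept), but the regex does not match it → eliminate
  (C) ((0|1)(0|1))*: agrees with the DFA on every string of length ≤ 6
  (D) (0|1)*10: on ε the DFA stays in A and accepts (A ∈ Accept), but the regex does not match it → eliminate
Only (C) is consistent with the DFA.
(C) ((0|1)(0|1))*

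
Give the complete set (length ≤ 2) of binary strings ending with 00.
00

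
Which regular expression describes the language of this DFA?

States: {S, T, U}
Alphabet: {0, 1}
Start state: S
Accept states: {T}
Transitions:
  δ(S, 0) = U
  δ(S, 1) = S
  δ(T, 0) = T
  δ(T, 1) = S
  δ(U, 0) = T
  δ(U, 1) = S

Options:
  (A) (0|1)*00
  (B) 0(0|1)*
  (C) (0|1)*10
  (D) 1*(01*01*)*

Check each option against the DFA on short strings; one disagreement eliminates an option:
  (A) (0|1)*00: agrees with the DFA on every string of length ≤ 6
  (B) 0(0|1)*: on '0' the DFA goes S → U and rejects (U ∉ Accept), but the regex matches it → eliminate
  (C) (0|1)*10: on '00' the DFA goes S → U → T and accepts (T ∈ Accept), but the regex does not match it → eliminate
  (D) 1*(01*01*)*: on ε the DFA stays in S and rejects (S ∉ Accept), but the regex matches it → eliminate
Only (A) is consistent with the DFA.
(A) (0|1)*00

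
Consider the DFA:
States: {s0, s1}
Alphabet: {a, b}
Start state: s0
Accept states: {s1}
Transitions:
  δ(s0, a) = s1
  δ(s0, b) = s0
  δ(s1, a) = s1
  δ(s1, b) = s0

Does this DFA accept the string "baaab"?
Processing string "baaab":
  s0 --b--> s0
  s0 --a--> s1
  s1 --a--> s1
  s1 --a--> s1
  s1 --b--> s0
Final state: s0
Accept states: {s1}
No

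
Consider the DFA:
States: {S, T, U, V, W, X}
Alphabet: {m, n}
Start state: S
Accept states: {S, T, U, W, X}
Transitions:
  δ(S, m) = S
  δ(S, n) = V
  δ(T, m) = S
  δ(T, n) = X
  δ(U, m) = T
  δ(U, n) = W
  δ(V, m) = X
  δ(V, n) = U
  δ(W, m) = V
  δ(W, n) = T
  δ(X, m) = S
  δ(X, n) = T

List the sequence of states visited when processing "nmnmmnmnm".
read 'n': S → V
  read 'm': V → X
  read 'n': X → T
  read 'm': T → S
  read 'm': S → S
  read 'n': S → V
  read 'm': V → X
  read 'n': X → T
  read 'm': T → S
S -> V -> X -> T -> S -> S -> V -> X -> T -> S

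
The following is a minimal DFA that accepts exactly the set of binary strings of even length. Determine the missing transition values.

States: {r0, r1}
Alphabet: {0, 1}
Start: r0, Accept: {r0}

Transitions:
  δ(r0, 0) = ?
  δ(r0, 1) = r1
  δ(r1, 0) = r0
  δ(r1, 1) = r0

From the language and accept set, identify what each state tracks — r0: even length so far; r1: odd length so far.
Each missing δ(q, a) is the state matching the new tracked value after reading a.
δ(r0, 0) = r1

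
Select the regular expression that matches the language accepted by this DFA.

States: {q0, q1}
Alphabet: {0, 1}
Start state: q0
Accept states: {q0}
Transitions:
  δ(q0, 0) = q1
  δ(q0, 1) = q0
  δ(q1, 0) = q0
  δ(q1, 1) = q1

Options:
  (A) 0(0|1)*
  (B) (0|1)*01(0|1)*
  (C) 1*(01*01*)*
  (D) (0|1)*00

Check each option against the DFA on short strings; one disagreement eliminates an option:
  (A) 0(0|1)*: on ε the DFA stays in q0 and accepts (q0 ∈ Accept), but the regex does not match it → eliminate
  (B) (0|1)*01(0|1)*: on ε the DFA stays in q0 and accepts (q0 ∈ Accept), but the regex does not match it → eliminate
  (C) 1*(01*01*)*: agrees with the DFA on every string of length ≤ 6
  (D) (0|1)*00: on ε the DFA stays in q0 and accepts (q0 ∈ Accept), but the regex does not match it → eliminate
Only (C) is consistent with the DFA.
(C) 1*(01*01*)*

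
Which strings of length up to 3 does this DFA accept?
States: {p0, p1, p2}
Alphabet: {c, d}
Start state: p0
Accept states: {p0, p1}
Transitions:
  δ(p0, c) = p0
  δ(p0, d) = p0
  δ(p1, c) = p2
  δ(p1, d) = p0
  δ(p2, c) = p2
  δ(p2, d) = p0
ε, c, d, cc, cd, dc, dd, ccc, ccd, cdc, cdd, dcc, dcd, ddc, ddd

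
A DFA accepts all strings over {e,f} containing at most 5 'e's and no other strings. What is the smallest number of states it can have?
By Myhill–Nerode, count the distinguishable equivalence classes: 7 classes — having seen 0, 1, …, 5, or >5 copies of 'e'; counts 0 through 5 are accepting and >5 is dead.
7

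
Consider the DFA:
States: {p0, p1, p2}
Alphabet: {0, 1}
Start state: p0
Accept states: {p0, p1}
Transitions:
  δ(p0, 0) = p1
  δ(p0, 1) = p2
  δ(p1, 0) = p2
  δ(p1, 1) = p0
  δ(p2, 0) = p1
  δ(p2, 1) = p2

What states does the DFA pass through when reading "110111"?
read '1': p0 → p2
  read '1': p2 → p2
  read '0': p2 → p1
  read '1': p1 → p0
  read '1': p0 → p2
  read '1': p2 → p2
p0 -> p2 -> p2 -> p1 -> p0 -> p2 -> p2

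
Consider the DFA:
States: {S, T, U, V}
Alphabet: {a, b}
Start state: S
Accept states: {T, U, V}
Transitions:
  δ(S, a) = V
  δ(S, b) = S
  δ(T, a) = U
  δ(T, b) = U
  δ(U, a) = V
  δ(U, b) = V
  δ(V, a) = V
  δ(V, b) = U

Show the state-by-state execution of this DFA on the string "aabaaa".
read 'a': S → V
  read 'a': V → V
  read 'b': V → U
  read 'a': U → V
  read 'a': V → V
  read 'a': V → V
S -> V -> V -> U -> V -> V -> V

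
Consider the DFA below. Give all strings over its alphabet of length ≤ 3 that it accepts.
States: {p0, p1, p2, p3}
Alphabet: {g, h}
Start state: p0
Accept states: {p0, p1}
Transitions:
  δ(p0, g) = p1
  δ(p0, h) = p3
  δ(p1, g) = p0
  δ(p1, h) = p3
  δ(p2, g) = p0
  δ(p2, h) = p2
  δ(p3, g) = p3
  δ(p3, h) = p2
ε, g, gg, ggg, hhg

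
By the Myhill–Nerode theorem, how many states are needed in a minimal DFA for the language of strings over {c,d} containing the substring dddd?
By Myhill–Nerode, count the distinguishable equivalence classes: 5 classes — one per longest suffix of the input that is a prefix of 'dddd' (lengths 0 through 3), plus an absorbing 'already seen dddd' class.
5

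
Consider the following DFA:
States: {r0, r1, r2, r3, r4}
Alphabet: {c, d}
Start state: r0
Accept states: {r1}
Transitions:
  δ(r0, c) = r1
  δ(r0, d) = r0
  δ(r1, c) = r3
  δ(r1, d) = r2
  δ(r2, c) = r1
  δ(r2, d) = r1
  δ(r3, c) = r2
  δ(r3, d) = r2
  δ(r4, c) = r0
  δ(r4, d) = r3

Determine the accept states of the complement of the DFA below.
Complement accept states = All states \ Original accept states
= {r0, r1, r2, r3, r4} \ {r1}
{r0, r2, r3, r4}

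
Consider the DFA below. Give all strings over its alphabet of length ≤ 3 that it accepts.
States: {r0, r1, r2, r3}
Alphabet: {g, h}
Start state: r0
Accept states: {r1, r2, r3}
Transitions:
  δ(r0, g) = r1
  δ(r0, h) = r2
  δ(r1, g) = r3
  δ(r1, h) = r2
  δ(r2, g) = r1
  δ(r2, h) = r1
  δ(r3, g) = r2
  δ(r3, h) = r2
g, h, gg, gh, hg, hh, ggg, ggh, ghg, ghh, hgg, hgh, hhg, hhh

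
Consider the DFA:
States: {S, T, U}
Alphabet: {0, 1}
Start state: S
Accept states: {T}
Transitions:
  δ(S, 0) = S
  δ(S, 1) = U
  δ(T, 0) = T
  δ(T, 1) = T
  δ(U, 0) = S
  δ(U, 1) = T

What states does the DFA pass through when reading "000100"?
read '0': S → S
  read '0': S → S
  read '0': S → S
  read '1': S → U
  read '0': U → S
  read '0': S → S
S -> S -> S -> S -> U -> S -> S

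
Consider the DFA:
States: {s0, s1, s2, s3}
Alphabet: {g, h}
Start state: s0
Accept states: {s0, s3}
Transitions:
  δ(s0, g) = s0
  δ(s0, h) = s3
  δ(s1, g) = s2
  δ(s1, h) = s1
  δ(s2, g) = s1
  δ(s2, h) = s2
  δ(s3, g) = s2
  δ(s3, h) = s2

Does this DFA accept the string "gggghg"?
Processing string "gggghg":
  s0 --g--> s0
  s0 --g--> s0
  s0 --g--> s0
  s0 --g--> s0
  s0 --h--> s3
  s3 --g--> s2
Final state: s2
Accept states: {s0, s3}
No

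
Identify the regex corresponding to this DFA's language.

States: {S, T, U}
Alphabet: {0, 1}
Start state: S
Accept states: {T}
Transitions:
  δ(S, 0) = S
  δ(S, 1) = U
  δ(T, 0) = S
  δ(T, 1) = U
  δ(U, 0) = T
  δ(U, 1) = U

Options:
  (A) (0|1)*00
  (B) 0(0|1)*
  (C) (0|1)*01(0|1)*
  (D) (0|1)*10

Check each option against the DFA on short strings; one disagreement eliminates an option:
  (A) (0|1)*00: on '00' the DFA goes S → S → S and rejects (S ∉ Accept), but the regex matches it → eliminate
  (B) 0(0|1)*: on '0' the DFA goes S → S and rejects (S ∉ Accept), but the regex matches it → eliminate
  (C) (0|1)*01(0|1)*: on '01' the DFA goes S → S → U and rejects (U ∉ Accept), but the regex matches it → eliminate
  (D) (0|1)*10: agrees with the DFA on every string of length ≤ 6
Only (D) is consistent with the DFA.
(D) (0|1)*10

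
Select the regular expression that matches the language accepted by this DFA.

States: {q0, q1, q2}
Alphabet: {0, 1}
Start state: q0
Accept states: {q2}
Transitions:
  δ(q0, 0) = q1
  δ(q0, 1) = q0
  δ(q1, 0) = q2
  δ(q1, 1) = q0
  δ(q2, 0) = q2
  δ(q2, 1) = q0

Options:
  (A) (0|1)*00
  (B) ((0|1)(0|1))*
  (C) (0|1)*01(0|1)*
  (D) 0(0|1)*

Check each option against the DFA on short strings; one disagreement eliminates an option:
  (A) (0|1)*00: agrees with the DFA on every string of length ≤ 6
  (B) ((0|1)(0|1))*: on ε the DFA stays in q0 and rejects (q0 ∉ Accept), but the regex matches it → eliminate
  (C) (0|1)*01(0|1)*: on '00' the DFA goes q0 → q1 → q2 and accepts (q2 ∈ Accept), but the regex does not match it → eliminate
  (D) 0(0|1)*: on '0' the DFA goes q0 → q1 and rejects (q1 ∉ Accept), but the regex matches it → eliminate
Only (A) is consistent with the DFA.
(A) (0|1)*00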